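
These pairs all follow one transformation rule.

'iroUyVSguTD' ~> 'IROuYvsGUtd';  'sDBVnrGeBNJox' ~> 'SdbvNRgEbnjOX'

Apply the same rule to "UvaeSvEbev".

The pattern: flip the case of every letter.
"UvaeSvEbev" → "uVAEsVeBEV".

uVAEsVeBEV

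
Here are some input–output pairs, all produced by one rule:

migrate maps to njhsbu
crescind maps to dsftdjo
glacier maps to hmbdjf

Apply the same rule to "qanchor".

The pattern: shift every letter 1 place forward in the alphabet (wrapping around), then delete the last character.
For "qanchor", step one produces "rbodips"; step two turns that into "rbodip".

rbodip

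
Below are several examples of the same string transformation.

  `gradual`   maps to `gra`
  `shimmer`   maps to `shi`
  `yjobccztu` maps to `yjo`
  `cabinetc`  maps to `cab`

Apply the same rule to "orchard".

orc

The transformation: keep only the first 3 characters.
Doing the same to "orchard": "orc".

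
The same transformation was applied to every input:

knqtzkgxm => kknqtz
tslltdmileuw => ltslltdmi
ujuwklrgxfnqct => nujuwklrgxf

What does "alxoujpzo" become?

jalxou

In each case the input is transformed by: delete the last 3 characters, then move the last character to the front.
"alxoujpzo" → "alxouj" → "jalxou".
(Check on "ujuwklrgxfnqct": → "ujuwklrgxfn" → "nujuwklrgxf" ✓)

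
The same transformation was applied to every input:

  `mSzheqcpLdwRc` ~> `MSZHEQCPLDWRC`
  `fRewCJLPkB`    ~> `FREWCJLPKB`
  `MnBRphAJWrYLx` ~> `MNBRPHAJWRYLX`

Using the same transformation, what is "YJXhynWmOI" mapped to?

Rule — convert every letter to uppercase.
Applying that to "YJXhynWmOI" gives "YJXHYNWMOI".

YJXHYNWMOI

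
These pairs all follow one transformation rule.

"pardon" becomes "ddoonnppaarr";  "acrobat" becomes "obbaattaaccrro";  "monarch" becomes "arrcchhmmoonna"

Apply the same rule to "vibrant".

Rule — double every character, then swap the front and back halves of the string.
On "vibrant" that produces "raannttvviibbr".

raannttvviibbr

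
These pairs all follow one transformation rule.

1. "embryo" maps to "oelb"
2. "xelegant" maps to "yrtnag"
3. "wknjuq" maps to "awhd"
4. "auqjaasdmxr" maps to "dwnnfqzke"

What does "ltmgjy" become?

ztwl

Rule — shift every letter 13 places forward in the alphabet (wrapping around) — i.e. ROT13, then delete the first 2 characters.
For "ltmgjy", step one produces "ygztwl"; step two turns that into "ztwl".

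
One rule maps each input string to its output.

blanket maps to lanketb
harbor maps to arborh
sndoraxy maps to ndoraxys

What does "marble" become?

arblem

In each case the input is transformed by: move the first character to the end.
Applying that to "marble" gives "arblem".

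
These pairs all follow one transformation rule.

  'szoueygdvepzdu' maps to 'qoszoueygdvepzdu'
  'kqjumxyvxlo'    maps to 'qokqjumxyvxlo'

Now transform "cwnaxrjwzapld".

The pattern: prepend "qo".
On "cwnaxrjwzapld" that produces "qocwnaxrjwzapld".

qocwnaxrjwzapld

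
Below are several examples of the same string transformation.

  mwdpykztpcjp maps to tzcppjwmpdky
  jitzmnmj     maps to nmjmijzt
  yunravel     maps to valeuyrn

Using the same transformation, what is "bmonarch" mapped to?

Rule — swap each adjacent pair of characters (1↔2, 3↔4, ...), then swap the front and back halves of the string.
Working it through for "bmonarch": intermediate "mbnorahc", final "rahcmbno".

rahcmbno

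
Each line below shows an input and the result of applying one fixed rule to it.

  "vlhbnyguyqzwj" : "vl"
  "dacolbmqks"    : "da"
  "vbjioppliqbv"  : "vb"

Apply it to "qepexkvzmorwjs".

qe

Looking at the pairs, the operation is to keep only the first 2 characters.
"qepexkvzmorwjs" → "qe".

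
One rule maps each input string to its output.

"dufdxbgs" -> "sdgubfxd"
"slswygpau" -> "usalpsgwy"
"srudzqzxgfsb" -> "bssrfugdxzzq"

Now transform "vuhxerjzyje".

What's happening: reverse the string, then take characters alternately from the front and the back (1st, last, 2nd, 2nd-last, ...).
On "vuhxerjzyje": the first step gives "ejyzjrexhuv", and the second then gives "evjuyhzxjer".

evjuyhzxjer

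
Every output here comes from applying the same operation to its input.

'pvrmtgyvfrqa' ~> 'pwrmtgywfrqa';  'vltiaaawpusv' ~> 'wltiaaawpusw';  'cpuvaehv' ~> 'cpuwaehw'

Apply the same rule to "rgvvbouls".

rgwwbouls

The transformation: replace every "v" with "w".
Applying that to "rgvvbouls" gives "rgwwbouls".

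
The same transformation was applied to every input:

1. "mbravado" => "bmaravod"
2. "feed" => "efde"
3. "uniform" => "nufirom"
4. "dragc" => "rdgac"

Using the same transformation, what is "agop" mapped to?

gapo

Each output is the input with this applied: swap each adjacent pair of characters (1↔2, 3↔4, ...).
Applying that to "agop" gives "gapo".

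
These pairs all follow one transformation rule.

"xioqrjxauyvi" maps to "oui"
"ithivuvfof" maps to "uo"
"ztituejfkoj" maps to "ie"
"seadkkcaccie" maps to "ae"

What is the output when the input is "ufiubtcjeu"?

What's happening: keep one character in every 3, starting at position 3 (positions 3rd, 6th, 9th, ...), then keep only the vowels.
"ufiubtcjeu" → "ie".

ie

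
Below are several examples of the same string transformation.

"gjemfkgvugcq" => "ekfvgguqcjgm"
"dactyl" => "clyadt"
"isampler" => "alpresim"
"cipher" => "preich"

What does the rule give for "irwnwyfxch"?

wywxfhcrin

The rule is to swap each adjacent pair of characters (1↔2, 3↔4, ...), then move the first 3 characters to the end (rotate left by 3).
Doing the same to "irwnwyfxch": "wywxfhcrin".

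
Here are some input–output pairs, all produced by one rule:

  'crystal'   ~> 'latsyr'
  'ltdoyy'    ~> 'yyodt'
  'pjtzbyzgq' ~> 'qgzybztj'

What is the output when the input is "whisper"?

Rule — delete the first character, then reverse the string.
For "whisper", step one produces "hisper"; step two turns that into "repsih".

repsih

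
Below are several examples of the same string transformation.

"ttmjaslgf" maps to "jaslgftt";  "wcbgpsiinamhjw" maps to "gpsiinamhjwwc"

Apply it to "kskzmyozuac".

zmyozuacks

What's happening: move the first 3 characters to the end (rotate left by 3), then delete the last character.
"kskzmyozuac" → "zmyozuacksk" → "zmyozuacks".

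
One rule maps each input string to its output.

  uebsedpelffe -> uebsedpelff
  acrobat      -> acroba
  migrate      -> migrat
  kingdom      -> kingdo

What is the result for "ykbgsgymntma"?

ykbgsgymntm

The pattern: delete the last character.
For "ykbgsgymntma" the result is "ykbgsgymntm".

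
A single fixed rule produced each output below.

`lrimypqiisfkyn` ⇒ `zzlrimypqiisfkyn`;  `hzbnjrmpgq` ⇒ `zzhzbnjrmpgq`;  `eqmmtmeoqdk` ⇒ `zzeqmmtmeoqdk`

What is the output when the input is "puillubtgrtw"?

The transformation: prepend "zz".
So "puillubtgrtw" becomes "zzpuillubtgrtw".

zzpuillubtgrtw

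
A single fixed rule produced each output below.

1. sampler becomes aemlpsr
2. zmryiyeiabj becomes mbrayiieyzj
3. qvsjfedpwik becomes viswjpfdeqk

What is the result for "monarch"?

Looking at the pairs, the operation is to take characters alternately from the front and the back (1st, last, 2nd, 2nd-last, ...), then move the first 2 characters to the end (rotate left by 2).
Starting from "monarch": after the first operation, "mhocnra"; after the second, "ocnramh".

ocnramh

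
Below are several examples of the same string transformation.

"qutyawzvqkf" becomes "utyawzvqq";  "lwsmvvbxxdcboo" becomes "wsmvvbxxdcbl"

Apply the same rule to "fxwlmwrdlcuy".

In each case the input is transformed by: delete the last 2 characters, then move the first character to the end.
On "fxwlmwrdlcuy": the first step gives "fxwlmwrdlc", and the second then gives "xwlmwrdlcf".

xwlmwrdlcf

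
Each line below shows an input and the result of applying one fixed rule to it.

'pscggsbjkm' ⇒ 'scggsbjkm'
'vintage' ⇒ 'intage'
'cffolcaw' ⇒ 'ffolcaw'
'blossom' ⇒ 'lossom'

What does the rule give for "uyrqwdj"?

The transformation: delete the first character.
For "uyrqwdj" the result is "yrqwdj".

yrqwdj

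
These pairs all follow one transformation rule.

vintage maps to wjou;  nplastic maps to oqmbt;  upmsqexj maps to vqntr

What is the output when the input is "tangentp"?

Looking at the pairs, the operation is to shift every letter 1 place forward in the alphabet (wrapping around), then delete the last 3 characters.
Starting from "tangentp": after the first operation, "ubohfouq"; after the second, "ubohf".

ubohf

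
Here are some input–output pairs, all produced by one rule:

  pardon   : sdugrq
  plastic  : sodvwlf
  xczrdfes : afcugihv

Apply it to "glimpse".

jolpsvh

The rule is to shift every letter 3 places forward in the alphabet (wrapping around).
"glimpse" → "jolpsvh".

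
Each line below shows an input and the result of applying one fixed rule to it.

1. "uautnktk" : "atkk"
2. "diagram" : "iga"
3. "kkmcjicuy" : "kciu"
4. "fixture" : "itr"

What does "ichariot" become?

cait

The transformation: keep every other character starting from the second (positions 2nd, 4th, 6th, ...).
Doing the same to "ichariot": "cait".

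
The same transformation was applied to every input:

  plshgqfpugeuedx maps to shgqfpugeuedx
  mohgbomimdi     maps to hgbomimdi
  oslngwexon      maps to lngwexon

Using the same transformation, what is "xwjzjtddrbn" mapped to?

Rule — delete the first 2 characters.
Doing the same to "xwjzjtddrbn": "jzjtddrbn".

jzjtddrbn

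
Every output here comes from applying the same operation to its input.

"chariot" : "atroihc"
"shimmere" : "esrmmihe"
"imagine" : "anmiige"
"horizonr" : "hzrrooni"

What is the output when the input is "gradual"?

aurlgda

Each output is the input with this applied: sort the characters into reverse alphabetical order, then move the last character to the front.
Doing the same to "gradual": "aurlgda".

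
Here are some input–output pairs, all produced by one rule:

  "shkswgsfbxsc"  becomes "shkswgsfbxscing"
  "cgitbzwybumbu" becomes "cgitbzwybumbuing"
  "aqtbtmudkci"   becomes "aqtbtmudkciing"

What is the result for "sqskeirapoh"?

sqskeirapohing

Looking at the pairs, the operation is to append "ing".
On "sqskeirapoh" that produces "sqskeirapohing".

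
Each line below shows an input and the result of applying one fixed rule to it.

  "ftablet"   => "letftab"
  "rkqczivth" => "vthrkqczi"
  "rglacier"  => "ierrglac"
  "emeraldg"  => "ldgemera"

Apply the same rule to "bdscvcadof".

In each case the input is transformed by: move the last 3 characters to the front (rotate right by 3).
For "bdscvcadof" the result is "dofbdscvca".

dofbdscvca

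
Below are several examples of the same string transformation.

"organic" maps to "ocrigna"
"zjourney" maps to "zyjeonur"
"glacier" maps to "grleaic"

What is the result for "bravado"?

bordaav

Looking at the pairs, the operation is to take characters alternately from the front and the back (1st, last, 2nd, 2nd-last, ...).
Applying that to "bravado" gives "bordaav".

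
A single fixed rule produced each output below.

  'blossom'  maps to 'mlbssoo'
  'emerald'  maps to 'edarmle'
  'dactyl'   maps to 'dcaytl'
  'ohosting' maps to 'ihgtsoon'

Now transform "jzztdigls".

igdzztslj

The pattern: sort the characters into reverse alphabetical order, then move the last 3 characters to the front (rotate right by 3).
Applying both steps to "jzztdigls": "zztsljigd", then "igdzztslj".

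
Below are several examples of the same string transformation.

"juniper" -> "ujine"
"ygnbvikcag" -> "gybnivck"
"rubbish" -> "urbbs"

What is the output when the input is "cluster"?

lcsue

The pattern: swap each adjacent pair of characters (1↔2, 3↔4, ...), then delete the last 2 characters.
On "cluster": the first step gives "lcsuetr", and the second then gives "lcsue".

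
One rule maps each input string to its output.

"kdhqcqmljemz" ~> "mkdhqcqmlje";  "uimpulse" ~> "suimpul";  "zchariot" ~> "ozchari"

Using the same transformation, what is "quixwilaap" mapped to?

Rule — delete the last character, then move the last character to the front.
"quixwilaap" → "quixwilaa" → "aquixwila".

aquixwila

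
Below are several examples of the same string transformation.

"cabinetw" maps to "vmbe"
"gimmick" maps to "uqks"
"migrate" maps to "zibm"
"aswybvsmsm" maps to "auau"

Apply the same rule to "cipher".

Rule — shift every letter 8 places forward in the alphabet (wrapping around), then keep only the last 4 characters.
For "cipher", step one produces "kqxpmz"; step two turns that into "xpmz".

xpmz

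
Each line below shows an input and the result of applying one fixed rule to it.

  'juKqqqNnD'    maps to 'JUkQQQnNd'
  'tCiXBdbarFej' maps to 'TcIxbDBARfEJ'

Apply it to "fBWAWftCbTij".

In each case the input is transformed by: flip the case of every letter.
"fBWAWftCbTij" → "FbwawFTcBtIJ".

FbwawFTcBtIJ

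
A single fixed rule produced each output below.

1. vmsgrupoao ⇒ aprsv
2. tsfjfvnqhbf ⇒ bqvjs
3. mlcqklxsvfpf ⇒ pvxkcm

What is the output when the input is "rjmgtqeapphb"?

Each output is the input with this applied: reverse the string, then keep every other character starting from the second (positions 2nd, 4th, 6th, ...).
Working it through for "rjmgtqeapphb": intermediate "bhppaeqtgmjr", final "hpetmr".

hpetmr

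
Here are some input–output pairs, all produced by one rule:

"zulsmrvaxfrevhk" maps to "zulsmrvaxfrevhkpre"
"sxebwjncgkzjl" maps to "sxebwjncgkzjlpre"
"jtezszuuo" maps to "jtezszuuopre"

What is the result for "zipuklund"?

zipuklundpre

Each output is the input with this applied: append "pre".
For "zipuklund" the result is "zipuklundpre".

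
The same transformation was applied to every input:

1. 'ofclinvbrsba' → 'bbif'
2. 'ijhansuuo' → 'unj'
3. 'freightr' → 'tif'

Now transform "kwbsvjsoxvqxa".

The pattern: reverse the string, then keep one character in every 3, starting at position 2 (positions 2nd, 5th, 8th, ...).
Working it through for "kwbsvjsoxvqxa": intermediate "axqvxosjvsbwk", final "xxjb".

xxjb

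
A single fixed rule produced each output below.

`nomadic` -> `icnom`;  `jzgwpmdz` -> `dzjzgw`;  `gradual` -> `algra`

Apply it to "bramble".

lebra

In each case the input is transformed by: move the last 2 characters to the front (rotate right by 2), then delete the last 2 characters.
So "bramble" becomes "lebra".
(Check on "nomadic": → "icnomad" → "icnom" ✓)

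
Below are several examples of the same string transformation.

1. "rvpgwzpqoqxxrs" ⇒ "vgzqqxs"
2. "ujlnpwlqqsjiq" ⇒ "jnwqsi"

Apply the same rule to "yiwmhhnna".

The pattern: keep every other character starting from the second (positions 2nd, 4th, 6th, ...).
Doing the same to "yiwmhhnna": "imhn".

imhn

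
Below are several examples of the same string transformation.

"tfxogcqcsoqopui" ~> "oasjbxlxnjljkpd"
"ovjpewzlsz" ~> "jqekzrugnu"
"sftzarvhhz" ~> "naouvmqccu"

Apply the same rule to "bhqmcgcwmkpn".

wclhxbxrhfki

In each case the input is transformed by: shift every letter 5 places backward in the alphabet (wrapping around).
Applying that to "bhqmcgcwmkpn" gives "wclhxbxrhfki".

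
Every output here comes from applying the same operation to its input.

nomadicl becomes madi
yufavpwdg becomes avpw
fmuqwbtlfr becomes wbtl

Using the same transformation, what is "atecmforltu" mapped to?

forl

Looking at the pairs, the operation is to move the last 2 characters to the front (rotate right by 2), then keep only the last 4 characters.
"atecmforltu" → "tuatecmforl" → "forl".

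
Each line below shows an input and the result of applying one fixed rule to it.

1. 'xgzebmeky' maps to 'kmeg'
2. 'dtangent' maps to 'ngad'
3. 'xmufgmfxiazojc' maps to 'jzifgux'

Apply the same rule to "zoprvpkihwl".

wipro

The transformation: reverse the string, then keep every other character starting from the second (positions 2nd, 4th, 6th, ...).
Working it through for "zoprvpkihwl": intermediate "lwhikpvrpoz", final "wipro".
(Check on "dtangent": → "tnegnatd" → "ngad" ✓)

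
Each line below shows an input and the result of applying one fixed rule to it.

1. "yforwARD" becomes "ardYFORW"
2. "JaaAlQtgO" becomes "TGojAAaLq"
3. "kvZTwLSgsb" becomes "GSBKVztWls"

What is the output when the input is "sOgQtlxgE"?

In each case the input is transformed by: flip the case of every letter, then move the last 3 characters to the front (rotate right by 3).
"sOgQtlxgE" → "SoGqTLXGe" → "XGeSoGqTL".
(Check on "JaaAlQtgO": → "jAAaLqTGo" → "TGojAAaLq" ✓)

XGeSoGqTL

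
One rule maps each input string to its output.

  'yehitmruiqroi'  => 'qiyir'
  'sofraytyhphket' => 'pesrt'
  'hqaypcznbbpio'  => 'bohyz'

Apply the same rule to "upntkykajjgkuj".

The rule is to keep one character in every 3, starting at position 1 (positions 1st, 4th, 7th, ...), then move the first 3 characters to the end (rotate left by 3).
Starting from "upntkykajjgkuj": after the first operation, "utkju"; after the second, "juutk".

juutk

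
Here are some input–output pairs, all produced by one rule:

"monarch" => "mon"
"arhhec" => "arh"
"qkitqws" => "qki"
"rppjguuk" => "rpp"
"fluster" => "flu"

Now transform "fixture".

The transformation: keep only the first 3 characters.
On "fixture" that produces "fix".

fix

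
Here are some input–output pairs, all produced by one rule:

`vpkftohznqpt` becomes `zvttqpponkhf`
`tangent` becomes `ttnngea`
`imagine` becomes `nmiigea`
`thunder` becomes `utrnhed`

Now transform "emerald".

rmleeda

The transformation: sort the characters into reverse alphabetical order.
Doing the same to "emerald": "rmleeda".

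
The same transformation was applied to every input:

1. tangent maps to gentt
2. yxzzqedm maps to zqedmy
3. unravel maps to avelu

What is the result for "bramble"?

mbleb

Rule — move the first 3 characters to the end (rotate left by 3), then delete the last 2 characters.
For "bramble", step one produces "mblebra"; step two turns that into "mbleb".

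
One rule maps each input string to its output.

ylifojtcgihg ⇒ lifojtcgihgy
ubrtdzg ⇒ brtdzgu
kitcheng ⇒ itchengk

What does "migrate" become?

igratem

The rule is to move the first character to the end.
So "migrate" becomes "igratem".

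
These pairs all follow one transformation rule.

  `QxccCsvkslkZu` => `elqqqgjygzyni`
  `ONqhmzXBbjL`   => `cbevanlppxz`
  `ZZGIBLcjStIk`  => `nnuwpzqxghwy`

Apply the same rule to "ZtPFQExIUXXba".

nhdteslwillpo

The rule is to shift every letter 12 places backward in the alphabet (wrapping around), then convert every letter to lowercase.
Applying both steps to "ZtPFQExIUXXba": "NhDTESlWILLpo", then "nhdteslwillpo".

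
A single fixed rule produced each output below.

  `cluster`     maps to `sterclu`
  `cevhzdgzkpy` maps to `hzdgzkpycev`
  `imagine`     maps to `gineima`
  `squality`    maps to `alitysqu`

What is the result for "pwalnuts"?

The pattern: move the first 3 characters to the end (rotate left by 3).
So "pwalnuts" becomes "lnutspwa".

lnutspwa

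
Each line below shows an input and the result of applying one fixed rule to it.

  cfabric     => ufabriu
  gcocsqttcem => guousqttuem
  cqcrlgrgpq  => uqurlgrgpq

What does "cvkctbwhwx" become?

The transformation: replace every "c" with "u".
On "cvkctbwhwx" that produces "uvkutbwhwx".

uvkutbwhwx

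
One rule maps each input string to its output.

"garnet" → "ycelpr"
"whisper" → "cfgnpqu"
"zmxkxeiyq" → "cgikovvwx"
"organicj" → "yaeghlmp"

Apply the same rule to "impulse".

cgjknqs

The pattern: sort the characters into alphabetical order, then shift every letter 2 places backward in the alphabet (wrapping around).
Doing the same to "impulse": "cgjknqs".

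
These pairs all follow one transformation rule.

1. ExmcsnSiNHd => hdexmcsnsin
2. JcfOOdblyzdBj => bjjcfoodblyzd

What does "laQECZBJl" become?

jllaqeczb

The transformation: move the last 2 characters to the front (rotate right by 2), then convert every letter to lowercase.
For "laQECZBJl", step one produces "JllaQECZB"; step two turns that into "jllaqeczb".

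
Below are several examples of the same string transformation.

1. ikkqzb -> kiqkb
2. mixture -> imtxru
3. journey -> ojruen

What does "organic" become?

roagin

In each case the input is transformed by: swap each adjacent pair of characters (1↔2, 3↔4, ...), then delete the last character.
Working it through for "organic": intermediate "roaginc", final "roagin".
(Check on "mixture": → "imtxrue" → "imtxru" ✓)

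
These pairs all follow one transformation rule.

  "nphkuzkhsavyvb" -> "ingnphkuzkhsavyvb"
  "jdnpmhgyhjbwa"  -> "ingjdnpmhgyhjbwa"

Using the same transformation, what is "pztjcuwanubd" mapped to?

Each output is the input with this applied: prepend "ing".
For "pztjcuwanubd" the result is "ingpztjcuwanubd".

ingpztjcuwanubd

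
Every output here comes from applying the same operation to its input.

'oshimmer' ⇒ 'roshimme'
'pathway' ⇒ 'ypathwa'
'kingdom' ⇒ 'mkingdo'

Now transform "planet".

Looking at the pairs, the operation is to move the last character to the front.
On "planet" that produces "tplane".

tplane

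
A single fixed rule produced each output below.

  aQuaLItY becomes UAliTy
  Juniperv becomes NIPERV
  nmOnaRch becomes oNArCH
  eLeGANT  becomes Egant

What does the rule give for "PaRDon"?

rdON

Each output is the input with this applied: flip the case of every letter, then delete the first 2 characters.
Working it through for "PaRDon": intermediate "pArdON", final "rdON".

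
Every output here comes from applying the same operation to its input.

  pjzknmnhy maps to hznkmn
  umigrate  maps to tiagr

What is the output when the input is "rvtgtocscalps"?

ptlgatcosc

What's happening: take characters alternately from the front and the back (1st, last, 2nd, 2nd-last, ...), then delete the first 3 characters.
On "rvtgtocscalps": the first step gives "rsvptlgatcosc", and the second then gives "ptlgatcosc".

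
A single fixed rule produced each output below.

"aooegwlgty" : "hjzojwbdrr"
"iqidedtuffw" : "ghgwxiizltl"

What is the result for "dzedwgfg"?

gzjijgch

Rule — shift every letter 3 places forward in the alphabet (wrapping around), then move the first 3 characters to the end (rotate left by 3).
"dzedwgfg" → "gchgzjij" → "gzjijgch".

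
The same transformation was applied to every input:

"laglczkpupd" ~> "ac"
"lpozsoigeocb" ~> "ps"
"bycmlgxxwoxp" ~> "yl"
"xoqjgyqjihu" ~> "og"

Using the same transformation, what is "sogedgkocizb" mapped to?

The pattern: keep one character in every 3, starting at position 2 (positions 2nd, 5th, 8th, ...), then delete the last 2 characters.
Starting from "sogedgkocizb": after the first operation, "odoz"; after the second, "od".

od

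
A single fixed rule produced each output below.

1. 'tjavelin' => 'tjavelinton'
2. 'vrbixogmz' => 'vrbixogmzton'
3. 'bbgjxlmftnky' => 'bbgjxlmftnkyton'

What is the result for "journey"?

What's happening: append "ton".
"journey" → "journeyton".

journeyton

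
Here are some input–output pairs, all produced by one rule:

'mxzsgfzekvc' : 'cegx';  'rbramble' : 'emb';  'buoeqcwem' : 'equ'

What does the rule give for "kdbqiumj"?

Looking at the pairs, the operation is to keep one character in every 3, starting at position 2 (positions 2nd, 5th, 8th, ...), then reverse the string.
So "kdbqiumj" becomes "jid".

jid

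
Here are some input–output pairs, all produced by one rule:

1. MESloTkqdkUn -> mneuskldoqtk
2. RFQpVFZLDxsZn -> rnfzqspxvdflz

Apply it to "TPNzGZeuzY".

Looking at the pairs, the operation is to take characters alternately from the front and the back (1st, last, 2nd, 2nd-last, ...), then convert every letter to lowercase.
So "TPNzGZeuzY" becomes "typznuzegz".

typznuzegz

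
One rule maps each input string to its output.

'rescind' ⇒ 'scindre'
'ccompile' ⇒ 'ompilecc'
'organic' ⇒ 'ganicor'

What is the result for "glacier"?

The transformation: move the first 2 characters to the end (rotate left by 2).
On "glacier" that produces "aciergl".

aciergl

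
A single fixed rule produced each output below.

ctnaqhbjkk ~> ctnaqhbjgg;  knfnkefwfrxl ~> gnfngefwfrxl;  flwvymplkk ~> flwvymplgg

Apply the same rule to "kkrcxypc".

ggrcxypc

In each case the input is transformed by: replace every "k" with "g".
So "kkrcxypc" becomes "ggrcxypc".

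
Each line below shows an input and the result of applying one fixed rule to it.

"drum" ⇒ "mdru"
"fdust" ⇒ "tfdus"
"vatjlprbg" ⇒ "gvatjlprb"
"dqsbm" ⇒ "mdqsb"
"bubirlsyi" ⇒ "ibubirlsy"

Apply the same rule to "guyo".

Rule — move the last character to the front.
For "guyo" the result is "oguy".

oguy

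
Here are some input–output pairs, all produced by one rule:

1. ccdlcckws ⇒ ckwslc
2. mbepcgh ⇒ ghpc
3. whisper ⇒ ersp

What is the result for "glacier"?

The rule is to delete the first 3 characters, then move the first 2 characters to the end (rotate left by 2).
So "glacier" becomes "erci".

erci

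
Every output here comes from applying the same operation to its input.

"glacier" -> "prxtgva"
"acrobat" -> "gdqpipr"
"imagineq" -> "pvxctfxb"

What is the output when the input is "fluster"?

In each case the input is transformed by: shift every letter 11 places backward in the alphabet (wrapping around), then move the first 2 characters to the end (rotate left by 2).
Applying both steps to "fluster": "uajhitg", then "jhitgua".

jhitgua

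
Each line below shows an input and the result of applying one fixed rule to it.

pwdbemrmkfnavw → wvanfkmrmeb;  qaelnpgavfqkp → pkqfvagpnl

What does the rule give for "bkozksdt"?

Rule — reverse the string, then delete the last 3 characters.
Applying both steps to "bkozksdt": "tdskzokb", then "tdskz".

tdskz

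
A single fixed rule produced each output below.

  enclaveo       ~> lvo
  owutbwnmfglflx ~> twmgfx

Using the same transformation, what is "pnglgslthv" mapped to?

Rule — delete the first 3 characters, then keep every other character starting from the first (positions 1st, 3rd, 5th, ...).
Applying both steps to "pnglgslthv": "lgslthv", then "lstv".

lstv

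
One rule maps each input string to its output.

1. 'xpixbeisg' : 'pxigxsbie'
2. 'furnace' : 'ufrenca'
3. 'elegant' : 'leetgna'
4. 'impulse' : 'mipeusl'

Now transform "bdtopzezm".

Rule — move the first character to the end, then take characters alternately from the front and the back (1st, last, 2nd, 2nd-last, ...).
Applying both steps to "bdtopzezm": "dtopzezmb", then "dbtmozpez".

dbtmozpez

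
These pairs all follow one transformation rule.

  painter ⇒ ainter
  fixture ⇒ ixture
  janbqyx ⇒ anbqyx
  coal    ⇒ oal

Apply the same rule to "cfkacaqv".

fkacaqv

The rule is to delete the first character.
So "cfkacaqv" becomes "fkacaqv".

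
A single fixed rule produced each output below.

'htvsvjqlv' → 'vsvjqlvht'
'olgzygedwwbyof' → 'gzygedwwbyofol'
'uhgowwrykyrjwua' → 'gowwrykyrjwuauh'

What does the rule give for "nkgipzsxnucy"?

gipzsxnucynk

The rule is to move the first 2 characters to the end (rotate left by 2).
So "nkgipzsxnucy" becomes "gipzsxnucynk".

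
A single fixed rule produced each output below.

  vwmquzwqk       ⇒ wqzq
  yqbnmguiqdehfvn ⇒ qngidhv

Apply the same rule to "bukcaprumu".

ucpuu

Looking at the pairs, the operation is to keep every other character starting from the second (positions 2nd, 4th, 6th, ...).
On "bukcaprumu" that produces "ucpuu".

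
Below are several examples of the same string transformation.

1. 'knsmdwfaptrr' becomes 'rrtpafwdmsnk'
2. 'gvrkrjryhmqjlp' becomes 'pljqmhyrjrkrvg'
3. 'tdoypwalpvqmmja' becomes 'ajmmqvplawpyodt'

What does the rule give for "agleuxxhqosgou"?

uogsoqhxxuelga

The rule is to reverse the string.
For "agleuxxhqosgou" the result is "uogsoqhxxuelga".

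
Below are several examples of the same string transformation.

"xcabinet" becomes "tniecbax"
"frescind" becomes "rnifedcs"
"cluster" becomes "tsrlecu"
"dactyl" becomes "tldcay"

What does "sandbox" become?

Each output is the input with this applied: sort the characters into reverse alphabetical order, then move the first character to the end.
Starting from "sandbox": after the first operation, "xsondba"; after the second, "sondbax".

sondbax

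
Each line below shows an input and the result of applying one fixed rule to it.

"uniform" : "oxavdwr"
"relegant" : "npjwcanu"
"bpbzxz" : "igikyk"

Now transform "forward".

Looking at the pairs, the operation is to move the first 3 characters to the end (rotate left by 3), then shift every letter 9 places forward in the alphabet (wrapping around).
Working it through for "forward": intermediate "wardfor", final "fjamoxa".

fjamoxa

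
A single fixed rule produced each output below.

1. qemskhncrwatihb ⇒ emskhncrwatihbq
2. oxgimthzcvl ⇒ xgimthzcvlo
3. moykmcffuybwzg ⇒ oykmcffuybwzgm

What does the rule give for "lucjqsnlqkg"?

The pattern: move the first character to the end.
On "lucjqsnlqkg" that produces "ucjqsnlqkgl".

ucjqsnlqkgl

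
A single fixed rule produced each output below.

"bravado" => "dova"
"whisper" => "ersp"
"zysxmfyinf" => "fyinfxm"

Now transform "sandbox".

oxdb

The pattern: delete the first 3 characters, then move the first 2 characters to the end (rotate left by 2).
Starting from "sandbox": after the first operation, "dbox"; after the second, "oxdb".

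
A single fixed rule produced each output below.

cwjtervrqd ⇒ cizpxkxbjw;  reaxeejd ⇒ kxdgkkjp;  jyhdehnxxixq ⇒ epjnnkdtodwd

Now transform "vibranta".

obxhtggz

Looking at the pairs, the operation is to shift every letter 6 places forward in the alphabet (wrapping around), then swap each adjacent pair of characters (1↔2, 3↔4, ...).
On "vibranta": the first step gives "bohxgtzg", and the second then gives "obxhtggz".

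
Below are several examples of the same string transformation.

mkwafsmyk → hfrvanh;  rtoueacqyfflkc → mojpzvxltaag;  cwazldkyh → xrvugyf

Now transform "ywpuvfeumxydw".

trkpqazphst

The rule is to delete the last 2 characters, then shift every letter 5 places backward in the alphabet (wrapping around).
Applying that to "ywpuvfeumxydw" gives "trkpqazphst".
(Check on "mkwafsmyk": → "mkwafsm" → "hfrvanh" ✓)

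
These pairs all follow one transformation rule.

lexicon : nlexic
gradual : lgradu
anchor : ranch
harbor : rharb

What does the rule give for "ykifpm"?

Each output is the input with this applied: move the last 2 characters to the front (rotate right by 2), then delete the first character.
Applying both steps to "ykifpm": "pmykif", then "mykif".

mykif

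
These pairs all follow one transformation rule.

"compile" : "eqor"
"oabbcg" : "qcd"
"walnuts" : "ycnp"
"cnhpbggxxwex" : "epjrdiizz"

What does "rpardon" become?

In each case the input is transformed by: shift every letter 2 places forward in the alphabet (wrapping around), then delete the last 3 characters.
Applying both steps to "rpardon": "trctfqp", then "trct".

trct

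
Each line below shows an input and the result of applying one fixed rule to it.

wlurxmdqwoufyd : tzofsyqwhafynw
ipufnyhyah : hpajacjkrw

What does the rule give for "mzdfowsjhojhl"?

hqyuljqljnobf

Rule — move the first 3 characters to the end (rotate left by 3), then shift every letter 2 places forward in the alphabet (wrapping around).
Applying both steps to "mzdfowsjhojhl": "fowsjhojhlmzd", then "hqyuljqljnobf".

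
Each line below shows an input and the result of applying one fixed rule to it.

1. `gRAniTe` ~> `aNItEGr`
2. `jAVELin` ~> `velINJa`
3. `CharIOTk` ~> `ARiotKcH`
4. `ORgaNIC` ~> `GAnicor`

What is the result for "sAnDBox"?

The transformation: flip the case of every letter, then move the first 2 characters to the end (rotate left by 2).
On "sAnDBox": the first step gives "SaNdbOX", and the second then gives "NdbOXSa".

NdbOXSa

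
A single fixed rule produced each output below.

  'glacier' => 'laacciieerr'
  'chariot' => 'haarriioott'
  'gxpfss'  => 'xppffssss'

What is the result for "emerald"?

Looking at the pairs, the operation is to double every character, then delete the first 3 characters.
Applying both steps to "emerald": "eemmeerraalldd", then "meerraalldd".

meerraalldd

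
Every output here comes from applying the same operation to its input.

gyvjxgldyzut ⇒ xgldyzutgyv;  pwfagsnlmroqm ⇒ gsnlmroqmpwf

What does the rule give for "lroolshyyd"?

lshyydlro

The transformation: move the first 3 characters to the end (rotate left by 3), then delete the first character.
Doing the same to "lroolshyyd": "lshyydlro".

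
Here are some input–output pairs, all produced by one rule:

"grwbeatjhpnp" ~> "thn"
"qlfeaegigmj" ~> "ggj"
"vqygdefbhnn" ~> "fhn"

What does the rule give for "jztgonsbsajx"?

ssj

The rule is to keep every other character starting from the first (positions 1st, 3rd, 5th, ...), then keep only the last 3 characters.
Starting from "jztgonsbsajx": after the first operation, "jtossj"; after the second, "ssj".
(Check on "qlfeaegigmj": → "qfaggj" → "ggj" ✓)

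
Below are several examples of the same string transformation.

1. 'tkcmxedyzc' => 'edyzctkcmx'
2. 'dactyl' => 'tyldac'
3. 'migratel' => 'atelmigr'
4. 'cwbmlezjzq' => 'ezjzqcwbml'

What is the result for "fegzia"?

ziafeg

The transformation: swap the front and back halves of the string.
On "fegzia" that produces "ziafeg".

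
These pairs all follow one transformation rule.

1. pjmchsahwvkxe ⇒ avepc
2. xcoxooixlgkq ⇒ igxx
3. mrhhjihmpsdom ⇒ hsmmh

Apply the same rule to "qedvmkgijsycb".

gsbqv

What's happening: keep one character in every 3, starting at position 1 (positions 1st, 4th, 7th, ...), then move the first 2 characters to the end (rotate left by 2).
For "qedvmkgijsycb", step one produces "qvgsb"; step two turns that into "gsbqv".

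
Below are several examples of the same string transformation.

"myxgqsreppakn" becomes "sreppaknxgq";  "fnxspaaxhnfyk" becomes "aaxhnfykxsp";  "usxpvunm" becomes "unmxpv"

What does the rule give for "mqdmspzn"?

In each case the input is transformed by: delete the first 2 characters, then move the first 3 characters to the end (rotate left by 3).
Working it through for "mqdmspzn": intermediate "dmspzn", final "pzndms".
(Check on "usxpvunm": → "xpvunm" → "unmxpv" ✓)

pzndms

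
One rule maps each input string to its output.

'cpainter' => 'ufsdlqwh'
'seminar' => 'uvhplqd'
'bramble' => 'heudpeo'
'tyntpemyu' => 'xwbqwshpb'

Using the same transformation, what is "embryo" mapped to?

The pattern: move the last character to the front, then shift every letter 3 places forward in the alphabet (wrapping around).
"embryo" → "oembry" → "rhpeub".

rhpeub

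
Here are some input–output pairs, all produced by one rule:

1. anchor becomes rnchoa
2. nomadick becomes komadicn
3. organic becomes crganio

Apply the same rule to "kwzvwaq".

qwzvwak

The transformation: swap the first and last characters.
For "kwzvwaq" the result is "qwzvwak".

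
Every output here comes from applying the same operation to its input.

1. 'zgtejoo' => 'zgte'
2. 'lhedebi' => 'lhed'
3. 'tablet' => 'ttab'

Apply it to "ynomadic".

The transformation: move the last 3 characters to the front (rotate right by 3), then keep only the last 4 characters.
On "ynomadic": the first step gives "dicynoma", and the second then gives "noma".

noma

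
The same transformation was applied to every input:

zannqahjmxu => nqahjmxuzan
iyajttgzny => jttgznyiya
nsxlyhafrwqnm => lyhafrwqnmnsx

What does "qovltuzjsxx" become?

Each output is the input with this applied: move the first 3 characters to the end (rotate left by 3).
Doing the same to "qovltuzjsxx": "ltuzjsxxqov".

ltuzjsxxqov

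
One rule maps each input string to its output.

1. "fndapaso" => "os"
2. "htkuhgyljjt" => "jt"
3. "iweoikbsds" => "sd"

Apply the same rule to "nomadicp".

pc

What's happening: swap each adjacent pair of characters (1↔2, 3↔4, ...), then keep only the last 2 characters.
Starting from "nomadicp": after the first operation, "onamidpc"; after the second, "pc".
(Check on "iweoikbsds": → "wioekisbsd" → "sd" ✓)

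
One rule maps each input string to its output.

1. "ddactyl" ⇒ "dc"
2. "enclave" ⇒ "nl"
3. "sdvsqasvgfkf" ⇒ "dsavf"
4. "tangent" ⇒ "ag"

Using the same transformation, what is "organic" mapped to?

ra

The rule is to delete the last 2 characters, then keep every other character starting from the second (positions 2nd, 4th, 6th, ...).
Applying both steps to "organic": "organ", then "ra".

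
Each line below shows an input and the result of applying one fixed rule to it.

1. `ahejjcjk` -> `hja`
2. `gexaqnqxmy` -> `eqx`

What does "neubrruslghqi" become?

Looking at the pairs, the operation is to swap the first and last characters, then keep one character in every 3, starting at position 2 (positions 2nd, 5th, 8th, ...).
"neubrruslghqi" → "ieubrruslghqn" → "ersh".
(Check on "gexaqnqxmy": → "yexaqnqxmg" → "eqx" ✓)

ersh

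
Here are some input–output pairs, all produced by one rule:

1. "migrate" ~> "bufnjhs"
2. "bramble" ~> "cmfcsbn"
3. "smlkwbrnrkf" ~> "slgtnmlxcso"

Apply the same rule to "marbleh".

The pattern: move the last 3 characters to the front (rotate right by 3), then shift every letter 1 place forward in the alphabet (wrapping around).
"marbleh" → "lehmarb" → "mfinbsc".

mfinbsc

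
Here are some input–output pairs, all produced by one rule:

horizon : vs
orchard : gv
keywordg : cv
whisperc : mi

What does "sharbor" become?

The pattern: shift every letter 4 places forward in the alphabet (wrapping around), then keep one character in every 3, starting at position 3 (positions 3rd, 6th, 9th, ...).
Starting from "sharbor": after the first operation, "wlevfsv"; after the second, "es".
(Check on "orchard": → "svglevh" → "gv" ✓)

es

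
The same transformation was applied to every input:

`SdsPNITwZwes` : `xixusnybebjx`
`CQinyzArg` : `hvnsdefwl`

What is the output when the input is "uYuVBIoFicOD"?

zdzagntknhti

Rule — shift every letter 5 places forward in the alphabet (wrapping around), then convert every letter to lowercase.
"uYuVBIoFicOD" → "zdzagntknhti".
(Check on "SdsPNITwZwes": → "XixUSNYbEbjx" → "xixusnybebjx" ✓)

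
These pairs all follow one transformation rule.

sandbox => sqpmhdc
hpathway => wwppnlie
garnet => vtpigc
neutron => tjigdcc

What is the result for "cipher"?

xwtrge

What's happening: shift every letter 11 places backward in the alphabet (wrapping around), then sort the characters into reverse alphabetical order.
"cipher" → "rxewtg" → "xwtrge".
(Check on "neutron": → "ctjigdc" → "tjigdcc" ✓)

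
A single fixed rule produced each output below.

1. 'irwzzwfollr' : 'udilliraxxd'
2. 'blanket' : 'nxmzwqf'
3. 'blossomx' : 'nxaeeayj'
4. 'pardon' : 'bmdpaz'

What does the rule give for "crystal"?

Rule — shift every letter 12 places forward in the alphabet (wrapping around).
Doing the same to "crystal": "odkefmx".

odkefmx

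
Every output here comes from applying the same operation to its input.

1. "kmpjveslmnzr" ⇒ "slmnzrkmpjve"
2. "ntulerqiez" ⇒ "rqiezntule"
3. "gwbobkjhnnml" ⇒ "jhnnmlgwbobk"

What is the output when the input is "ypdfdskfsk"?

skfskypdfd

Looking at the pairs, the operation is to swap the front and back halves of the string.
Applying that to "ypdfdskfsk" gives "skfskypdfd".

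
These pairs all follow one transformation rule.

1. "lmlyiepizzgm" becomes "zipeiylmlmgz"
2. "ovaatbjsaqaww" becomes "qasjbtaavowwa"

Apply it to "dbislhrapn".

rhlsibdnpa

Each output is the input with this applied: move the last 3 characters to the front (rotate right by 3), then reverse the string.
Working it through for "dbislhrapn": intermediate "apndbislhr", final "rhlsibdnpa".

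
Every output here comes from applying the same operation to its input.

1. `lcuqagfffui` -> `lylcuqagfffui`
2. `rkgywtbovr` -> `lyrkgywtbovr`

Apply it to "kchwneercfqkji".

lykchwneercfqkji

Rule — prepend "ly".
"kchwneercfqkji" → "lykchwneercfqkji".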